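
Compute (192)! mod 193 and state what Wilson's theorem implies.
(192)! mod 193 = 192. Since this equals -1 mod 193, Wilson confirms 193 is prime.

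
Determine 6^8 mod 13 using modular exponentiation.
By repeated squaring mod 13: 6^{1}≡6, 6^{2}≡10, 6^{4}≡9, 6^{8}≡3. So 6^{8} ≡ 3 mod 13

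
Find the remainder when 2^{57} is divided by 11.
By Fermat: 2^{10} ≡ 1 mod 11. 57 = 5×10 + 7. So 2^{57} ≡ 2^{7} ≡ 7 mod 11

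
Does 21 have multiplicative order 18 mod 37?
Powers of 21 mod 37: 21^1≡21, 21^2≡34, 21^3≡11, 21^4≡9, 21^5≡4, 21^6≡10, 21^7≡25, 21^8≡7, 21^9≡36, 21^10≡16, 21^11≡3, 21^12≡26, 21^13≡28, 21^14≡33, 21^15≡27, 21^16≡12, 21^17≡30, 21^18≡1. First k with 21^k≡1 is k=18. Yes, ord_37(21) = 18.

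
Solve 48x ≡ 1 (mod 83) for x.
Since 83 is prime, by Fermat 48^(-1) ≡ 48^{81} ≡ 64 (mod 83). Verify: 48 × 64 = 3072 ≡ 1 (mod 83)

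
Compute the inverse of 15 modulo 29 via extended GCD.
Extended GCD: 15(2) + 29(-1) = 1. So 15^(-1) ≡ 2 mod 29. Verify: 15 × 2 = 30 ≡ 1 mod 29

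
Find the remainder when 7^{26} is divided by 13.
By Fermat: 7^{12} ≡ 1 (mod 13). 26 = 2×12 + 2. So 7^{26} ≡ 7^{2} ≡ 10 (mod 13)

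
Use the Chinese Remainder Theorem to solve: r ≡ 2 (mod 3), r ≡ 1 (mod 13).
M = 3 × 13 = 39. M₁ = 13, y₁ ≡ 1 (mod 3). M₂ = 3, y₂ ≡ 9 (mod 13). r = 2×13×1 + 1×3×9 ≡ 14 (mod 39)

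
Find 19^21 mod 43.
By repeated squaring mod 43: 19^{1}≡19, 19^{2}≡17, 19^{4}≡31, 19^{8}≡15, 19^{16}≡10. Then 19^{21} = 19^{16+4+1} ≡ 10 × 31 × 19 ≡ 42 mod 43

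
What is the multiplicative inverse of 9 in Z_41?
Since 41 is prime, by Fermat 9^(-1) ≡ 9^{39} ≡ 32 (mod 41). Verify: 9 × 32 = 288 ≡ 1 (mod 41)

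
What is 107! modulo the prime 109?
(108)! = (107)! × (108) ≡ -1 mod 109. So (107)! ≡ -1 × (108)^(-1) ≡ (-1)×(-1) = 1 mod 109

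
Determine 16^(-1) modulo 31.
Since 31 is prime, by Fermat 16^(-1) ≡ 16^{29} ≡ 2 (mod 31). Verify: 16 × 2 = 32 ≡ 1 (mod 31)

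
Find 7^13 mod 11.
Using Fermat: 7^{10} ≡ 1 mod 11. 13 ≡ 3 mod 10. So 7^{13} ≡ 7^{3} ≡ 2 mod 11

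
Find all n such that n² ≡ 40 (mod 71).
The square roots of 40 mod 71 are 18 and 53. Verify: 18² = 324 ≡ 40 (mod 71)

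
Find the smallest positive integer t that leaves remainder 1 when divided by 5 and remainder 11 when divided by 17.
M = 5 × 17 = 85. M₁ = 17, y₁ ≡ 3 (mod 5). M₂ = 5, y₂ ≡ 7 (mod 17). t = 1×17×3 + 11×5×7 ≡ 11 (mod 85)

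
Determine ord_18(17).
Powers of 17 mod 18: 17^1≡17, 17^2≡1. So the order of 17 is 2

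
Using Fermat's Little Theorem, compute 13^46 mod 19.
By Fermat: 13^{18} ≡ 1 mod 19. 46 = 2×18 + 10. So 13^{46} ≡ 13^{10} ≡ 6 mod 19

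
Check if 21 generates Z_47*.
21^{23} ≡ 1 (mod 47) and 23 < 46, so ord_47(21) = 23 ≠ 46 and 21 is not a primitive root.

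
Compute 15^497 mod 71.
Using Fermat: 15^{70} ≡ 1 (mod 71). 497 ≡ 7 (mod 70). So 15^{497} ≡ 15^{7} ≡ 5 (mod 71)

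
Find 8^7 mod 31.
By repeated squaring mod 31: 8^{1}≡8, 8^{2}≡2, 8^{4}≡4. Then 8^{7} = 8^{4+2+1} ≡ 4 × 2 × 8 ≡ 2 mod 31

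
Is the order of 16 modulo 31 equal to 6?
Powers of 16 mod 31: 16^1≡16, 16^2≡8, 16^3≡4, 16^4≡2, 16^5≡1. Already 16^5≡1, so the order is 5 < 6. No, the actual order is 5.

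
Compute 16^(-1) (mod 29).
Since 29 is prime, by Fermat 16^(-1) ≡ 16^{27} ≡ 20 (mod 29). Verify: 16 × 20 = 320 ≡ 1 (mod 29)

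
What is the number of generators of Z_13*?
There are φ(13-1) = φ(12) = 4 primitive roots modulo 13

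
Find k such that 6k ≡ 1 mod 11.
Since 11 is prime, by Fermat 6^(-1) ≡ 6^{9} ≡ 2 mod 11. Verify: 6 × 2 = 12 ≡ 1 mod 11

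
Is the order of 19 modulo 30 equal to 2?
Powers of 19 mod 30: 19^1≡19, 19^2≡1. First k with 19^k≡1 is k=2. Yes, ord_30(19) = 2.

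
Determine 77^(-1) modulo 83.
Since 83 is prime, by Fermat 77^(-1) ≡ 77^{81} ≡ 69 (mod 83). Verify: 77 × 69 = 5313 ≡ 1 (mod 83)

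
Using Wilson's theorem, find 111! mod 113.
(112)! = (111)! × (112) ≡ -1 (mod 113). So (111)! ≡ -1 × (112)^(-1) ≡ (-1)×(-1) = 1 (mod 113)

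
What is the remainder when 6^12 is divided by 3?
By repeated squaring mod 3: 6^{1}≡0, 6^{2}≡0, 6^{4}≡0, 6^{8}≡0. Then 6^{12} = 6^{8+4} ≡ 0 × 0 ≡ 0 mod 3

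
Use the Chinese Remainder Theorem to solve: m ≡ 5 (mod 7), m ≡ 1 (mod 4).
M = 7 × 4 = 28. M₁ = 4, y₁ ≡ 2 (mod 7). M₂ = 7, y₂ ≡ 3 (mod 4). m = 5×4×2 + 1×7×3 ≡ 5 (mod 28)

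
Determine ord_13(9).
Powers of 9 mod 13: 9^1≡9, 9^2≡3, 9^3≡1. Order = 3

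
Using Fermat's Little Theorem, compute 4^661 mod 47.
By Fermat: 4^{46} ≡ 1 mod 47. 661 ≡ 17 mod 46. So 4^{661} ≡ 4^{17} ≡ 27 mod 47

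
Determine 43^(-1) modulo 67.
Since 67 is prime, by Fermat 43^(-1) ≡ 43^{65} ≡ 53 mod 67. Verify: 43 × 53 = 2279 ≡ 1 mod 67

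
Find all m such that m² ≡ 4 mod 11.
The square roots of 4 mod 11 are 9 and 2. Verify: 9² = 81 ≡ 4 mod 11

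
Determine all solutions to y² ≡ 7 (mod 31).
The square roots of 7 mod 31 are 10 and 21. Verify: 10² = 100 ≡ 7 (mod 31)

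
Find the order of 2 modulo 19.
Powers of 2 mod 19: 2^1≡2, 2^2≡4, 2^3≡8, 2^4≡16, 2^5≡13, 2^6≡7, 2^7≡14, 2^8≡9, 2^9≡18, 2^10≡17, 2^11≡15, 2^12≡11, 2^13≡3, 2^14≡6, 2^15≡12, 2^16≡5, 2^17≡10, 2^18≡1. Order = 18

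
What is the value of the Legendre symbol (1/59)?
(1/59) = 1^{29} mod 59 = 1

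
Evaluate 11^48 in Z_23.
Using Fermat: 11^{22} ≡ 1 (mod 23). 48 ≡ 4 (mod 22). So 11^{48} ≡ 11^{4} ≡ 13 (mod 23)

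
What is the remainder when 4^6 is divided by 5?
Using Fermat: 4^{4} ≡ 1 mod 5. 6 ≡ 2 mod 4. So 4^{6} ≡ 4^{2} ≡ 1 mod 5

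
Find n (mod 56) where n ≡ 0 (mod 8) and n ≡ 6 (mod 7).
M = 8 × 7 = 56. M₁ = 7, y₁ ≡ 7 (mod 8). M₂ = 8, y₂ ≡ 1 (mod 7). n = 0×7×7 + 6×8×1 ≡ 48 (mod 56)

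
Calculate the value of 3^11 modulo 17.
By repeated squaring mod 17: 3^{1}≡3, 3^{2}≡9, 3^{4}≡13, 3^{8}≡16. Then 3^{11} = 3^{8+2+1} ≡ 16 × 9 × 3 ≡ 7 mod 17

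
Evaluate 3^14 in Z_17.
By repeated squaring (mod 17): 3^{1}≡3, 3^{2}≡9, 3^{4}≡13, 3^{8}≡16. Then 3^{14} = 3^{8+4+2} ≡ 16 × 13 × 9 ≡ 2 (mod 17)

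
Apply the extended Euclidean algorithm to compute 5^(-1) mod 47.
Extended GCD: 5(19) + 47(-2) = 1. So 5^(-1) ≡ 19 mod 47. Verify: 5 × 19 = 95 ≡ 1 mod 47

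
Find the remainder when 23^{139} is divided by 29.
By Fermat: 23^{28} ≡ 1 (mod 29). 139 = 4×28 + 27. So 23^{139} ≡ 23^{27} ≡ 24 (mod 29)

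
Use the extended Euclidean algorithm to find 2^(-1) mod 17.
Extended GCD: 2(-8) + 17(1) = 1. So 2^(-1) ≡ -8 ≡ 9 (mod 17). Verify: 2 × 9 = 18 ≡ 1 (mod 17)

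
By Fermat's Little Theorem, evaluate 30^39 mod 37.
By Fermat: 30^{36} ≡ 1 (mod 37). So 30^{39} = 30^{36} · 30^{3} ≡ 30^{3} ≡ 27 (mod 37)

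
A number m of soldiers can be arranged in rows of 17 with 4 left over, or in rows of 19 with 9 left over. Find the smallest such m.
M = 17 × 19 = 323. M₁ = 19, y₁ ≡ 9 mod 17. M₂ = 17, y₂ ≡ 9 mod 19. m = 4×19×9 + 9×17×9 ≡ 123 mod 323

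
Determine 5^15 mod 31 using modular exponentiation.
By repeated squaring (mod 31): 5^{1}≡5, 5^{2}≡25, 5^{4}≡5, 5^{8}≡25. Then 5^{15} = 5^{8+4+2+1} ≡ 25 × 5 × 25 × 5 ≡ 1 (mod 31)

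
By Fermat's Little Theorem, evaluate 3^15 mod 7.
By Fermat: 3^{6} ≡ 1 (mod 7). 15 = 2×6 + 3. So 3^{15} ≡ 3^{3} ≡ 6 (mod 7)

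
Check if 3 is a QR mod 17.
By Euler's criterion: 3^{8} ≡ 16 (mod 17). Since this equals -1 (≡ 16), 3 is not a QR.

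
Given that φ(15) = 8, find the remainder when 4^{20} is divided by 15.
By Euler: 4^{8} ≡ 1 (mod 15) since gcd(4, 15) = 1. 20 = 2×8 + 4. So 4^{20} ≡ 4^{4} ≡ 1 (mod 15)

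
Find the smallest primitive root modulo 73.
g = 5. For each prime q|72: 5^{36}≡72, 5^{24}≡8, none ≡ 1, so ord_73(5) = 72 and 5 is a primitive root.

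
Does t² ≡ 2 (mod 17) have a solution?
By Euler's criterion: 2^{8} ≡ 1 (mod 17). Since this equals 1, 2 is a QR.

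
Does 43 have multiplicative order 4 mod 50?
Powers of 43 mod 50: 43^1≡43, 43^2≡49, 43^3≡7, 43^4≡1. First k with 43^k≡1 is k=4. Yes, ord_50(43) = 4.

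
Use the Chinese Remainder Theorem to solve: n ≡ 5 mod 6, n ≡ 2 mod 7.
M = 6 × 7 = 42. M₁ = 7, y₁ ≡ 1 mod 6. M₂ = 6, y₂ ≡ 6 mod 7. n = 5×7×1 + 2×6×6 ≡ 23 mod 42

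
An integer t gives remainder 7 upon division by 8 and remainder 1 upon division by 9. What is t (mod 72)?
M = 8 × 9 = 72. M₁ = 9, y₁ ≡ 1 (mod 8). M₂ = 8, y₂ ≡ 8 (mod 9). t = 7×9×1 + 1×8×8 ≡ 55 (mod 72)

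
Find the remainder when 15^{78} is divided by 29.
By Fermat: 15^{28} ≡ 1 mod 29. 78 = 2×28 + 22. So 15^{78} ≡ 15^{22} ≡ 6 mod 29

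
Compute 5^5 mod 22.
By repeated squaring (mod 22): 5^{1}≡5, 5^{2}≡3, 5^{4}≡9. Then 5^{5} = 5^{4+1} ≡ 9 × 5 ≡ 1 (mod 22)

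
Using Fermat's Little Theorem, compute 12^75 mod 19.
By Fermat: 12^{18} ≡ 1 (mod 19). 75 = 4×18 + 3. So 12^{75} ≡ 12^{3} ≡ 18 (mod 19)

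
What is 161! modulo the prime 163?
(162)! = (161)! × (162) ≡ -1 mod 163. So (161)! ≡ -1 × (162)^(-1) ≡ (-1)×(-1) = 1 mod 163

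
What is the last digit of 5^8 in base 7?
Using Fermat: 5^{6} ≡ 1 (mod 7). 8 ≡ 2 (mod 6). So 5^{8} ≡ 5^{2} ≡ 4 (mod 7)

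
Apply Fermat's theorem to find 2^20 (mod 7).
By Fermat: 2^{6} ≡ 1 (mod 7). 20 = 3×6 + 2. So 2^{20} ≡ 2^{2} ≡ 4 (mod 7)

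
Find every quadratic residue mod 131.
Quadratic residues modulo 131: {1, 3, 4, 5, 7, 9, 11, 12, 13, 15, 16, 20, 21, 25, 27, 28, 33, 34, 35, 36, 38, 39, 41, 43, 44, 45, 46, 48, 49, 52, 53, 55, 58, 59, 60, 61, 62, 63, 64, 65, 74, 75, 77, 80, 81, 84, 89, 91, 94, 99, 100, 101, 102, 105, 107, 108, 109, 112, 113, 114, 117, 121, 123, 125, 129}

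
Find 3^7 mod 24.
By repeated squaring mod 24: 3^{1}≡3, 3^{2}≡9, 3^{4}≡9. Then 3^{7} = 3^{4+2+1} ≡ 9 × 9 × 3 ≡ 3 mod 24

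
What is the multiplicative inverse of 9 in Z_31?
Since 31 is prime, by Fermat 9^(-1) ≡ 9^{29} ≡ 7 (mod 31). Verify: 9 × 7 = 63 ≡ 1 (mod 31)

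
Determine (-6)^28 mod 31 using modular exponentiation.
By repeated squaring mod 31: (-6)^{1}≡25, (-6)^{2}≡5, (-6)^{4}≡25, (-6)^{8}≡5, (-6)^{16}≡25. Then (-6)^{28} = (-6)^{16+8+4} ≡ 25 × 5 × 25 ≡ 25 mod 31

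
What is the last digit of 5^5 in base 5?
By repeated squaring mod 5: 5^{1}≡0, 5^{2}≡0, 5^{4}≡0. Then 5^{5} = 5^{4+1} ≡ 0 × 0 ≡ 0 mod 5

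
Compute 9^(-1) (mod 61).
Since 61 is prime, by Fermat 9^(-1) ≡ 9^{59} ≡ 34 (mod 61). Verify: 9 × 34 = 306 ≡ 1 (mod 61)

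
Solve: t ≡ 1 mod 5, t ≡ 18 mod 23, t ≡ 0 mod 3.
M = 5 × 23 × 3 = 345. M₁ = 69, y₁ ≡ 4 mod 5. M₂ = 15, y₂ ≡ 20 mod 23. M₃ = 115, y₃ ≡ 1 mod 3. t = 1×69×4 + 18×15×20 + 0×115×1 ≡ 156 mod 345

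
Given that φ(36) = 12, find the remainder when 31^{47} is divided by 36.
By Euler: 31^{12} ≡ 1 (mod 36) since gcd(31, 36) = 1. 47 = 3×12 + 11. So 31^{47} ≡ 31^{11} ≡ 7 (mod 36)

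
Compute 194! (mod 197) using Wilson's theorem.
(196)! = (194)! × (195) × (196) ≡ -1 (mod 197). So (194)! ≡ -1 × [(196)(195)]^(-1) ≡ 98 (mod 197)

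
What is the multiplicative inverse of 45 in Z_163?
Since 163 is prime, by Fermat 45^(-1) ≡ 45^{161} ≡ 29 mod 163. Verify: 45 × 29 = 1305 ≡ 1 mod 163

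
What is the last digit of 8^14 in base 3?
Using Fermat: 8^{2} ≡ 1 mod 3. 14 ≡ 0 mod 2. So 8^{14} ≡ 8^{0} ≡ 1 mod 3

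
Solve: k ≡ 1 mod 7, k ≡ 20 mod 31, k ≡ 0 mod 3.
M = 7 × 31 × 3 = 651. M₁ = 93, y₁ ≡ 4 mod 7. M₂ = 21, y₂ ≡ 3 mod 31. M₃ = 217, y₃ ≡ 1 mod 3. k = 1×93×4 + 20×21×3 + 0×217×1 ≡ 330 mod 651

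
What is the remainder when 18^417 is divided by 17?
Using Fermat: 18^{16} ≡ 1 (mod 17). 417 ≡ 1 (mod 16). So 18^{417} ≡ 18^{1} ≡ 1 (mod 17)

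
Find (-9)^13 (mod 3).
By repeated squaring (mod 3): (-9)^{1}≡0, (-9)^{2}≡0, (-9)^{4}≡0, (-9)^{8}≡0. Then (-9)^{13} = (-9)^{8+4+1} ≡ 0 × 0 × 0 ≡ 0 (mod 3)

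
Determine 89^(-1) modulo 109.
Since 109 is prime, by Fermat 89^(-1) ≡ 89^{107} ≡ 49 mod 109. Verify: 89 × 49 = 4361 ≡ 1 mod 109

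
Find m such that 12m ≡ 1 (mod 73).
Since 73 is prime, by Fermat 12^(-1) ≡ 12^{71} ≡ 67 (mod 73). Verify: 12 × 67 = 804 ≡ 1 (mod 73)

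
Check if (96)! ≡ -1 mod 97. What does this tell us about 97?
(96)! mod 97 = 96. Since this equals -1 mod 97, Wilson confirms 97 is prime.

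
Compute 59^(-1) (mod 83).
Since 83 is prime, by Fermat 59^(-1) ≡ 59^{81} ≡ 38 (mod 83). Verify: 59 × 38 = 2242 ≡ 1 (mod 83)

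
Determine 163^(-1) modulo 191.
Since 191 is prime, by Fermat 163^(-1) ≡ 163^{189} ≡ 75 mod 191. Verify: 163 × 75 = 12225 ≡ 1 mod 191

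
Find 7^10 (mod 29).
By repeated squaring (mod 29): 7^{1}≡7, 7^{2}≡20, 7^{4}≡23, 7^{8}≡7. Then 7^{10} = 7^{8+2} ≡ 7 × 20 ≡ 24 (mod 29)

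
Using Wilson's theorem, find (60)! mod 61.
By Wilson's theorem, (60)! ≡ -1 ≡ 60 mod 61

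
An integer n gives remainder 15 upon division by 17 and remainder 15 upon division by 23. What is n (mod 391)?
M = 17 × 23 = 391. M₁ = 23, y₁ ≡ 3 (mod 17). M₂ = 17, y₂ ≡ 19 (mod 23). n = 15×23×3 + 15×17×19 ≡ 15 (mod 391)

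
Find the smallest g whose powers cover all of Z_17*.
g = 3. For each prime q|16: 3^{8}≡16, none ≡ 1, so ord_17(3) = 16 and 3 is a primitive root.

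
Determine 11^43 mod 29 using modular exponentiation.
Using Fermat: 11^{28} ≡ 1 (mod 29). 43 ≡ 15 (mod 28). So 11^{43} ≡ 11^{15} ≡ 18 (mod 29)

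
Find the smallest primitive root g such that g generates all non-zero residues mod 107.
g = 2. For each prime q|106: 2^{53}≡106, 2^{2}≡4, none ≡ 1, so ord_107(2) = 106 and 2 is a primitive root.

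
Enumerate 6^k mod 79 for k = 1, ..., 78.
6^1, 6^2, ..., 6^{78} mod 79: [6, 36, 58, 32, 34, 46, 39, 76, 61, 50, 63, 62, 56, 20, 41, 9, 54, 8, 48, 51, 69, 19, 35, 52, 75, 55, 14, 5, 30, 22, 53, 2, 12, 72, 37, 64, 68, 13, 78, 73, 43, 21, 47, 45, 33, 40, 3, 18, 29, 16, 17, 23, 59, 38, 70, 25, 71, 31, 28, 10, 60, 44, 27, 4, 24, 65, 74, 49, 57, 26, 77, 67, 7, 42, 15, 11, 66, 1]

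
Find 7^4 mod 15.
7^{4} = 2401 ≡ 1 mod 15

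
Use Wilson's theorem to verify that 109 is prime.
(108)! mod 109 = 108. Since this equals -1 mod 109, Wilson confirms 109 is prime.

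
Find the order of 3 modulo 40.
Powers of 3 mod 40: 3^1≡3, 3^2≡9, 3^3≡27, 3^4≡1. Order = 4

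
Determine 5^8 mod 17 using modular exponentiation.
By repeated squaring (mod 17): 5^{1}≡5, 5^{2}≡8, 5^{4}≡13, 5^{8}≡16. So 5^{8} ≡ 16 (mod 17)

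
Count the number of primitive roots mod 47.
There are φ(47-1) = φ(46) = 22 primitive roots modulo 47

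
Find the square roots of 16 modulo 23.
The square roots of 16 mod 23 are 4 and 19. Verify: 4² = 16 ≡ 16 (mod 23)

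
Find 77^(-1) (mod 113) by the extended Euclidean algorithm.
Extended GCD: 77(-22) + 113(15) = 1. So 77^(-1) ≡ -22 ≡ 91 (mod 113). Verify: 77 × 91 = 7007 ≡ 1 (mod 113)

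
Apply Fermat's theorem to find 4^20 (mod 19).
By Fermat: 4^{18} ≡ 1 (mod 19). So 4^{20} = 4^{18} · 4^{2} ≡ 4^{2} ≡ 16 (mod 19)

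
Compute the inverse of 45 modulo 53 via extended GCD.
Extended GCD: 45(-20) + 53(17) = 1. So 45^(-1) ≡ -20 ≡ 33 mod 53. Verify: 45 × 33 = 1485 ≡ 1 mod 53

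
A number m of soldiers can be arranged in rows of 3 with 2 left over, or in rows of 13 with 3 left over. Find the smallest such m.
M = 3 × 13 = 39. M₁ = 13, y₁ ≡ 1 mod 3. M₂ = 3, y₂ ≡ 9 mod 13. m = 2×13×1 + 3×3×9 ≡ 29 mod 39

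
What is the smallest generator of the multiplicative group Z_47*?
g = 5. Powers: [5, 25, 31, 14, 23, 21, 11, 8, 40, 12, ...] generates all 46 non-zero residues.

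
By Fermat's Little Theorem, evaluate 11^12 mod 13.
By Fermat's Little Theorem, 11^{12} ≡ 1 mod 13 since 13 is prime and gcd(11, 13) = 1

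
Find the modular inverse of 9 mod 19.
Since 19 is prime, by Fermat 9^(-1) ≡ 9^{17} ≡ 17 (mod 19). Verify: 9 × 17 = 153 ≡ 1 (mod 19)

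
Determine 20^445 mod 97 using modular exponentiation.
Using Fermat: 20^{96} ≡ 1 (mod 97). 445 ≡ 61 (mod 96). So 20^{445} ≡ 20^{61} ≡ 19 (mod 97)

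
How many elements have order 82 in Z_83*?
A prime p has φ(p-1) primitive roots; here φ(82) = 40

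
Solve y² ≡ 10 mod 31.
The square roots of 10 mod 31 are 14 and 17. Verify: 14² = 196 ≡ 10 mod 31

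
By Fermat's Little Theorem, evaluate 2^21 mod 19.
By Fermat: 2^{18} ≡ 1 mod 19. So 2^{21} = 2^{18} · 2^{3} ≡ 2^{3} ≡ 8 mod 19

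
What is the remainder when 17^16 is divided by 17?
By repeated squaring (mod 17): 17^{1}≡0, 17^{2}≡0, 17^{4}≡0, 17^{8}≡0, 17^{16}≡0. So 17^{16} ≡ 0 (mod 17)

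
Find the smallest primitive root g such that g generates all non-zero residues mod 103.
g = 5. For each prime q|102: 5^{51}≡102, 5^{34}≡56, 5^{6}≡72, none ≡ 1, so ord_103(5) = 102 and 5 is a primitive root.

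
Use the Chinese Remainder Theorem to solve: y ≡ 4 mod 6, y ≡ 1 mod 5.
M = 6 × 5 = 30. M₁ = 5, y₁ ≡ 5 mod 6. M₂ = 6, y₂ ≡ 1 mod 5. y = 4×5×5 + 1×6×1 ≡ 16 mod 30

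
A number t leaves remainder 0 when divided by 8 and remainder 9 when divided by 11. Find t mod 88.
M = 8 × 11 = 88. M₁ = 11, y₁ ≡ 3 mod 8. M₂ = 8, y₂ ≡ 7 mod 11. t = 0×11×3 + 9×8×7 ≡ 64 mod 88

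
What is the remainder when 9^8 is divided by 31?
By repeated squaring (mod 31): 9^{1}≡9, 9^{2}≡19, 9^{4}≡20, 9^{8}≡28. So 9^{8} ≡ 28 (mod 31)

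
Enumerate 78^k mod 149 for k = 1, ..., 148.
78^1, 78^2, ..., 78^{148} mod 149: [78, 124, 136, 29, 27, 20, 70, 96, 38, 133, 93, 102, 59, 132, 15, 127, 72, 103, 137, 107, 2, 7, 99, 123, 58, 54, 40, 140, 43, 76, 117, 37, 55, 118, 115, 30, 105, 144, 57, 125, 65, 4, 14, 49, 97, 116, 108, 80, 131, 86, 3, 85, 74, 110, 87, 81, 60, 61, 139, 114, 101, 130, 8, 28, 98, 45, 83, 67, 11, 113, 23, 6, 21, 148, 71, 25, 13, 120, 122, 129, 79, 53, 111, 16, 56, 47, 90, 17, 134, 22, 77, 46, 12, 42, 147, 142, 50, 26, 91, 95, 109, 9, 106, 73, 32, 112, 94, 31, 34, 119, 44, 5, 92, 24, 84, 145, 135, 100, 52, 33, 41, 69, 18, 63, 146, 64, 75, 39, 62, 68, 89, 88, 10, 35, 48, 19, 141, 121, 51, 104, 66, 82, 138, 36, 126, 143, 128, 1]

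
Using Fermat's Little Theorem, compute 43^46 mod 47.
By Fermat's Little Theorem, 43^{46} ≡ 1 mod 47 since 47 is prime and gcd(43, 47) = 1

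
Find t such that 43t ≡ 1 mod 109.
Since 109 is prime, by Fermat 43^(-1) ≡ 43^{107} ≡ 71 mod 109. Verify: 43 × 71 = 3053 ≡ 1 mod 109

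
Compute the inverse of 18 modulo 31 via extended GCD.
Extended GCD: 18(-12) + 31(7) = 1. So 18^(-1) ≡ -12 ≡ 19 mod 31. Verify: 18 × 19 = 342 ≡ 1 mod 31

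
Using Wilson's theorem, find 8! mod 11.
(10)! = (8)! × (9) × (10) ≡ -1 mod 11. So (8)! ≡ -1 × [(10)(9)]^(-1) ≡ 5 mod 11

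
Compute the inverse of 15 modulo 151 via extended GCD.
Extended GCD: 15(-10) + 151(1) = 1. So 15^(-1) ≡ -10 ≡ 141 (mod 151). Verify: 15 × 141 = 2115 ≡ 1 (mod 151)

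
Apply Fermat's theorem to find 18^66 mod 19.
By Fermat: 18^{18} ≡ 1 mod 19. 66 = 3×18 + 12. So 18^{66} ≡ 18^{12} ≡ 1 mod 19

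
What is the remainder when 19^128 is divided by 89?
Using Fermat: 19^{88} ≡ 1 mod 89. 128 ≡ 40 mod 88. So 19^{128} ≡ 19^{40} ≡ 32 mod 89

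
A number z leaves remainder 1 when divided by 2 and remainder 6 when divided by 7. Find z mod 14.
M = 2 × 7 = 14. M₁ = 7, y₁ ≡ 1 mod 2. M₂ = 2, y₂ ≡ 4 mod 7. z = 1×7×1 + 6×2×4 ≡ 13 mod 14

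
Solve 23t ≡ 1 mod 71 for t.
Since 71 is prime, by Fermat 23^(-1) ≡ 23^{69} ≡ 34 mod 71. Verify: 23 × 34 = 782 ≡ 1 mod 71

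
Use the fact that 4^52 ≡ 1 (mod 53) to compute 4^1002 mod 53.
By Fermat: 4^{52} ≡ 1 (mod 53). 1002 ≡ 14 (mod 52). So 4^{1002} ≡ 4^{14} ≡ 49 (mod 53)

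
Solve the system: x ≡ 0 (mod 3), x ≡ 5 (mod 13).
M = 3 × 13 = 39. M₁ = 13, y₁ ≡ 1 (mod 3). M₂ = 3, y₂ ≡ 9 (mod 13). x = 0×13×1 + 5×3×9 ≡ 18 (mod 39)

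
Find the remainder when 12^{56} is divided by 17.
By Fermat: 12^{16} ≡ 1 (mod 17). 56 = 3×16 + 8. So 12^{56} ≡ 12^{8} ≡ 16 (mod 17)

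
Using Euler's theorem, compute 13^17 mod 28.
By Euler: 13^{12} ≡ 1 (mod 28) since gcd(13, 28) = 1. 17 = 1×12 + 5. So 13^{17} ≡ 13^{5} ≡ 13 (mod 28)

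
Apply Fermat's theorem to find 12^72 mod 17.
By Fermat: 12^{16} ≡ 1 mod 17. 72 = 4×16 + 8. So 12^{72} ≡ 12^{8} ≡ 16 mod 17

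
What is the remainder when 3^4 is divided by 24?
3^{4} = 81 ≡ 9 mod 24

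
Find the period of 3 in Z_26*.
Powers of 3 mod 26: 3^1≡3, 3^2≡9, 3^3≡1. ord_26(3) = 3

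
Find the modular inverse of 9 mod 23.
Since 23 is prime, by Fermat 9^(-1) ≡ 9^{21} ≡ 18 mod 23. Verify: 9 × 18 = 162 ≡ 1 mod 23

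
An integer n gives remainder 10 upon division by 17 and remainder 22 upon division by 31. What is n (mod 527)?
M = 17 × 31 = 527. M₁ = 31, y₁ ≡ 11 (mod 17). M₂ = 17, y₂ ≡ 11 (mod 31). n = 10×31×11 + 22×17×11 ≡ 146 (mod 527)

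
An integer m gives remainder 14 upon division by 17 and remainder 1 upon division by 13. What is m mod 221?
M = 17 × 13 = 221. M₁ = 13, y₁ ≡ 4 mod 17. M₂ = 17, y₂ ≡ 10 mod 13. m = 14×13×4 + 1×17×10 ≡ 14 mod 221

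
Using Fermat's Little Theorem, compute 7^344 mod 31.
By Fermat: 7^{30} ≡ 1 (mod 31). 344 ≡ 14 (mod 30). So 7^{344} ≡ 7^{14} ≡ 9 (mod 31)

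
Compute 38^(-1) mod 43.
Since 43 is prime, by Fermat 38^(-1) ≡ 38^{41} ≡ 17 mod 43. Verify: 38 × 17 = 646 ≡ 1 mod 43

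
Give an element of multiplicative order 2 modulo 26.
25 has order 2 mod 26 since 25^{2} ≡ 1 (mod 26) and no smaller power works.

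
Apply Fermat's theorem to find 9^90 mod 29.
By Fermat: 9^{28} ≡ 1 mod 29. 90 = 3×28 + 6. So 9^{90} ≡ 9^{6} ≡ 16 mod 29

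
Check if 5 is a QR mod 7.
By Euler's criterion: 5^{3} ≡ 6 (mod 7). Since this equals -1 (≡ 6), 5 is not a QR.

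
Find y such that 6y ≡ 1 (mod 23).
Since 23 is prime, by Fermat 6^(-1) ≡ 6^{21} ≡ 4 (mod 23). Verify: 6 × 4 = 24 ≡ 1 (mod 23)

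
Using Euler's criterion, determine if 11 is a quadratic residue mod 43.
By Euler's criterion: 11^{21} ≡ 1 mod 43. Since this equals 1, 11 is a QR.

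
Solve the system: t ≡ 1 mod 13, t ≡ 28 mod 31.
M = 13 × 31 = 403. M₁ = 31, y₁ ≡ 8 mod 13. M₂ = 13, y₂ ≡ 12 mod 31. t = 1×31×8 + 28×13×12 ≡ 183 mod 403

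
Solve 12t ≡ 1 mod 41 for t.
Since 41 is prime, by Fermat 12^(-1) ≡ 12^{39} ≡ 24 mod 41. Verify: 12 × 24 = 288 ≡ 1 mod 41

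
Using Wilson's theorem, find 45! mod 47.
(46)! = (45)! × (46) ≡ -1 (mod 47). So (45)! ≡ -1 × (46)^(-1) ≡ (-1)×(-1) = 1 (mod 47)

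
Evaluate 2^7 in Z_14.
By repeated squaring (mod 14): 2^{1}≡2, 2^{2}≡4, 2^{4}≡2. Then 2^{7} = 2^{4+2+1} ≡ 2 × 4 × 2 ≡ 2 (mod 14)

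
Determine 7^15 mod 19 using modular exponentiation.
By repeated squaring (mod 19): 7^{1}≡7, 7^{2}≡11, 7^{4}≡7, 7^{8}≡11. Then 7^{15} = 7^{8+4+2+1} ≡ 11 × 7 × 11 × 7 ≡ 1 (mod 19)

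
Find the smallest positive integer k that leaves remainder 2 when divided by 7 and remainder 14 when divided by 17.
M = 7 × 17 = 119. M₁ = 17, y₁ ≡ 5 mod 7. M₂ = 7, y₂ ≡ 5 mod 17. k = 2×17×5 + 14×7×5 ≡ 65 mod 119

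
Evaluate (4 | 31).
(4/31) = 4^{15} mod 31 = 1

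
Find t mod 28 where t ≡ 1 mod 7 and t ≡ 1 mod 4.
M = 7 × 4 = 28. M₁ = 4, y₁ ≡ 2 mod 7. M₂ = 7, y₂ ≡ 3 mod 4. t = 1×4×2 + 1×7×3 ≡ 1 mod 28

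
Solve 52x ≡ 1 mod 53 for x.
Since 53 is prime, by Fermat 52^(-1) ≡ 52^{51} ≡ 52 mod 53. Verify: 52 × 52 = 2704 ≡ 1 mod 53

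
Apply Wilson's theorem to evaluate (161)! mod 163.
(162)! = (161)! × (162) ≡ -1 (mod 163). So (161)! ≡ -1 × (162)^(-1) ≡ (-1)×(-1) = 1 (mod 163)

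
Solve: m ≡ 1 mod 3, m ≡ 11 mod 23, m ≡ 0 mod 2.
M = 3 × 23 × 2 = 138. M₁ = 46, y₁ ≡ 1 mod 3. M₂ = 6, y₂ ≡ 4 mod 23. M₃ = 69, y₃ ≡ 1 mod 2. m = 1×46×1 + 11×6×4 + 0×69×1 ≡ 34 mod 138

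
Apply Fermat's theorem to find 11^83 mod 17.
By Fermat: 11^{16} ≡ 1 mod 17. 83 = 5×16 + 3. So 11^{83} ≡ 11^{3} ≡ 5 mod 17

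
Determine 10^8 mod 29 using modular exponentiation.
By repeated squaring mod 29: 10^{1}≡10, 10^{2}≡13, 10^{4}≡24, 10^{8}≡25. So 10^{8} ≡ 25 mod 29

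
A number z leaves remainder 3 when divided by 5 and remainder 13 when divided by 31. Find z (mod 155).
M = 5 × 31 = 155. M₁ = 31, y₁ ≡ 1 (mod 5). M₂ = 5, y₂ ≡ 25 (mod 31). z = 3×31×1 + 13×5×25 ≡ 13 (mod 155)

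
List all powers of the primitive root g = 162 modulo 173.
162^1, 162^2, ..., 162^{172} mod 173: [162, 121, 53, 109, 12, 41, 68, 117, 97, 144, 146, 124, 20, 126, 171, 22, 104, 67, 128, 149, 91, 37, 112, 152, 58, 54, 98, 133, 94, 4, 129, 138, 39, 90, 48, 164, 99, 122, 42, 57, 65, 150, 80, 158, 165, 88, 70, 95, 166, 77, 18, 148, 102, 89, 59, 43, 46, 13, 30, 16, 170, 33, 156, 14, 19, 137, 50, 142, 168, 55, 87, 81, 147, 113, 141, 6, 107, 34, 145, 135, 72, 73, 62, 10, 63, 172, 11, 52, 120, 64, 161, 132, 105, 56, 76, 29, 27, 49, 153, 47, 2, 151, 69, 106, 45, 24, 82, 136, 61, 21, 115, 119, 75, 40, 79, 169, 44, 35, 134, 83, 125, 9, 74, 51, 131, 116, 108, 23, 93, 15, 8, 85, 103, 78, 7, 96, 155, 25, 71, 84, 114, 130, 127, 160, 143, 157, 3, 140, 17, 159, 154, 36, 123, 31, 5, 118, 86, 92, 26, 60, 32, 167, 66, 139, 28, 38, 101, 100, 111, 163, 110, 1]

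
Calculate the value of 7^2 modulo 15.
7^{2} = 49 ≡ 4 mod 15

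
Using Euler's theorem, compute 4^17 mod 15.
By Euler: 4^{8} ≡ 1 (mod 15) since gcd(4, 15) = 1. 17 = 2×8 + 1. So 4^{17} ≡ 4^{1} ≡ 4 (mod 15)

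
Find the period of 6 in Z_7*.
Powers of 6 mod 7: 6^1≡6, 6^2≡1. So the order of 6 is 2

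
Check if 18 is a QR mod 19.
By Euler's criterion: 18^{9} ≡ 18 (mod 19). Since this equals -1 (≡ 18), 18 is not a QR.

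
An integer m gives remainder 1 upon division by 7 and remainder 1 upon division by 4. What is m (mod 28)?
M = 7 × 4 = 28. M₁ = 4, y₁ ≡ 2 (mod 7). M₂ = 7, y₂ ≡ 3 (mod 4). m = 1×4×2 + 1×7×3 ≡ 1 (mod 28)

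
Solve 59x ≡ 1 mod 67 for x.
Since 67 is prime, by Fermat 59^(-1) ≡ 59^{65} ≡ 25 mod 67. Verify: 59 × 25 = 1475 ≡ 1 mod 67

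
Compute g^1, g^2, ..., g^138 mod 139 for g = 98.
98^1, 98^2, ..., 98^{138} mod 139: [98, 13, 23, 30, 21, 112, 134, 66, 74, 24, 128, 34, 135, 25, 87, 47, 19, 55, 108, 20, 14, 121, 43, 44, 3, 16, 39, 69, 90, 63, 58, 124, 59, 83, 72, 106, 102, 127, 75, 122, 2, 57, 26, 46, 60, 42, 85, 129, 132, 9, 48, 117, 68, 131, 50, 35, 94, 38, 110, 77, 40, 28, 103, 86, 88, 6, 32, 78, 138, 41, 126, 116, 109, 118, 27, 5, 73, 65, 115, 11, 105, 4, 114, 52, 92, 120, 84, 31, 119, 125, 18, 96, 95, 136, 123, 100, 70, 49, 76, 81, 15, 80, 56, 67, 33, 37, 12, 64, 17, 137, 82, 113, 93, 79, 97, 54, 10, 7, 130, 91, 22, 71, 8, 89, 104, 45, 101, 29, 62, 99, 111, 36, 53, 51, 133, 107, 61, 1]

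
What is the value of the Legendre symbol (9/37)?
(9/37) = 9^{18} mod 37 = 1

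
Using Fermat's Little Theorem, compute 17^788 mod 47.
By Fermat: 17^{46} ≡ 1 (mod 47). 788 ≡ 6 (mod 46). So 17^{788} ≡ 17^{6} ≡ 14 (mod 47)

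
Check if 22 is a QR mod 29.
By Euler's criterion: 22^{14} ≡ 1 (mod 29). Since this equals 1, 22 is a QR.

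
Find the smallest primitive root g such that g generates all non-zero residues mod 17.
g = 3. For each prime q|16: 3^{8}≡16, none ≡ 1, so ord_17(3) = 16 and 3 is a primitive root.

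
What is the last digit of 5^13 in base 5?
By repeated squaring (mod 5): 5^{1}≡0, 5^{2}≡0, 5^{4}≡0, 5^{8}≡0. Then 5^{13} = 5^{8+4+1} ≡ 0 × 0 × 0 ≡ 0 (mod 5)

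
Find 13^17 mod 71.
By repeated squaring mod 71: 13^{1}≡13, 13^{2}≡27, 13^{4}≡19, 13^{8}≡6, 13^{16}≡36. Then 13^{17} = 13^{16+1} ≡ 36 × 13 ≡ 42 mod 71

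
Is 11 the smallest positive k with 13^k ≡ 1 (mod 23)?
Powers of 13 mod 23: 13^1≡13, 13^2≡8, 13^3≡12, 13^4≡18, 13^5≡4, 13^6≡6, 13^7≡9, 13^8≡2, 13^9≡3, 13^10≡16, 13^11≡1. First k with 13^k≡1 is k=11. Yes, ord_23(13) = 11.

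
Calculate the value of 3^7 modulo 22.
By repeated squaring (mod 22): 3^{1}≡3, 3^{2}≡9, 3^{4}≡15. Then 3^{7} = 3^{4+2+1} ≡ 15 × 9 × 3 ≡ 9 (mod 22)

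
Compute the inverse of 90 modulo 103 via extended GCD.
Extended GCD: 90(-8) + 103(7) = 1. So 90^(-1) ≡ -8 ≡ 95 (mod 103). Verify: 90 × 95 = 8550 ≡ 1 (mod 103)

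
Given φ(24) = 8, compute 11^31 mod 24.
By Euler: 11^{8} ≡ 1 mod 24 since gcd(11, 24) = 1. 31 = 3×8 + 7. So 11^{31} ≡ 11^{7} ≡ 11 mod 24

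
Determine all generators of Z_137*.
There are φ(136) = 64 primitive roots mod 137: {3, 5, 6, 12, 13, 20, 21, 23, 24, 26, 27, 29, 31, 33, 35, 40, 42, 43, 45, 46, 47, 48, 51, 52, 53, 54, 55, 57, 58, 62, 66, 67, 70, 71, 75, 79, 80, 82, 83, 84, 85, 86, 89, 90, 91, 92, 94, 95, 97, 102, 104, 106, 108, 110, 111, 113, 114, 116, 117, 124, 125, 131, 132, 134}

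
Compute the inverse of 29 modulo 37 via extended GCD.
Extended GCD: 29(-14) + 37(11) = 1. So 29^(-1) ≡ -14 ≡ 23 mod 37. Verify: 29 × 23 = 667 ≡ 1 mod 37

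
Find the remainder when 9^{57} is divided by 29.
By Fermat: 9^{28} ≡ 1 (mod 29). 57 = 2×28 + 1. So 9^{57} ≡ 9^{1} ≡ 9 (mod 29)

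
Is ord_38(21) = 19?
Powers of 21 mod 38: 21^1≡21, 21^2≡23, 21^3≡27, 21^4≡35, 21^5≡13, 21^6≡7, 21^7≡33, 21^8≡9, 21^9≡37, 21^10≡17, 21^11≡15, 21^12≡11, 21^13≡3, 21^14≡25, 21^15≡31, 21^16≡5, 21^17≡29, 21^18≡1. Already 21^18≡1, so the order is 18 < 19. No, the actual order is 18.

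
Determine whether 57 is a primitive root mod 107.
57^{53} ≡ 1 (mod 107) and 53 < 106, so ord_107(57) = 53 ≠ 106 and 57 is not a primitive root.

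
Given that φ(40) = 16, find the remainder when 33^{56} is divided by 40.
By Euler: 33^{16} ≡ 1 mod 40 since gcd(33, 40) = 1. 56 = 3×16 + 8. So 33^{56} ≡ 33^{8} ≡ 1 mod 40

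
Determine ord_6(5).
Powers of 5 mod 6: 5^1≡5, 5^2≡1. So the order of 5 is 2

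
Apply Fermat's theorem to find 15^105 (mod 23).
By Fermat: 15^{22} ≡ 1 (mod 23). 105 = 4×22 + 17. So 15^{105} ≡ 15^{17} ≡ 10 (mod 23)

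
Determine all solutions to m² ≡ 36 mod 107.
The square roots of 36 mod 107 are 101 and 6. Verify: 101² = 10201 ≡ 36 mod 107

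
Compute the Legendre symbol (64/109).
(64/109) = 64^{54} mod 109 = 1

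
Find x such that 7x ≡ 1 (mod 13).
Since 13 is prime, by Fermat 7^(-1) ≡ 7^{11} ≡ 2 (mod 13). Verify: 7 × 2 = 14 ≡ 1 (mod 13)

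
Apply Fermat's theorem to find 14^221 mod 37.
By Fermat: 14^{36} ≡ 1 mod 37. 221 ≡ 5 mod 36. So 14^{221} ≡ 14^{5} ≡ 29 mod 37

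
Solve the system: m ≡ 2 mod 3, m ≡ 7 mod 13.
M = 3 × 13 = 39. M₁ = 13, y₁ ≡ 1 mod 3. M₂ = 3, y₂ ≡ 9 mod 13. m = 2×13×1 + 7×3×9 ≡ 20 mod 39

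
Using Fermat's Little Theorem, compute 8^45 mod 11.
By Fermat: 8^{10} ≡ 1 (mod 11). 45 = 4×10 + 5. So 8^{45} ≡ 8^{5} ≡ 10 (mod 11)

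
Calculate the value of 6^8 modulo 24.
By repeated squaring mod 24: 6^{1}≡6, 6^{2}≡12, 6^{4}≡0, 6^{8}≡0. So 6^{8} ≡ 0 mod 24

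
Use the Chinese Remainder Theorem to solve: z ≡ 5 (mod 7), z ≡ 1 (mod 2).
M = 7 × 2 = 14. M₁ = 2, y₁ ≡ 4 (mod 7). M₂ = 7, y₂ ≡ 1 (mod 2). z = 5×2×4 + 1×7×1 ≡ 5 (mod 14)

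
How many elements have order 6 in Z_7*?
Number of primitive roots mod 7 = φ(p-1) = φ(6) = 2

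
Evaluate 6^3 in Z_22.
6^{3} = 216 ≡ 18 mod 22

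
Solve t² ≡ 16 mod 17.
The square roots of 16 mod 17 are 4 and 13. Verify: 4² = 16 ≡ 16 mod 17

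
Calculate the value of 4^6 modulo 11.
By repeated squaring (mod 11): 4^{1}≡4, 4^{2}≡5, 4^{4}≡3. Then 4^{6} = 4^{4+2} ≡ 3 × 5 ≡ 4 (mod 11)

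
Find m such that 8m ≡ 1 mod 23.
Since 23 is prime, by Fermat 8^(-1) ≡ 8^{21} ≡ 3 mod 23. Verify: 8 × 3 = 24 ≡ 1 mod 23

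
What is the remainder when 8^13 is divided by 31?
By repeated squaring (mod 31): 8^{1}≡8, 8^{2}≡2, 8^{4}≡4, 8^{8}≡16. Then 8^{13} = 8^{8+4+1} ≡ 16 × 4 × 8 ≡ 16 (mod 31)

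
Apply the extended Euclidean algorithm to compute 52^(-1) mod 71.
Extended GCD: 52(-15) + 71(11) = 1. So 52^(-1) ≡ -15 ≡ 56 (mod 71). Verify: 52 × 56 = 2912 ≡ 1 (mod 71)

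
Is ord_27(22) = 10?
Powers of 22 mod 27: 22^1≡22, 22^2≡25, 22^3≡10, 22^4≡4, 22^5≡7, 22^6≡19, 22^7≡13, 22^8≡16, 22^9≡1. Already 22^9≡1, so the order is 9 < 10. No, the actual order is 9.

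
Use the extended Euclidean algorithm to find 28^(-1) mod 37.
Extended GCD: 28(4) + 37(-3) = 1. So 28^(-1) ≡ 4 mod 37. Verify: 28 × 4 = 112 ≡ 1 mod 37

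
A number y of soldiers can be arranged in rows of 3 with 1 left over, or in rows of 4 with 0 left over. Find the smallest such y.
M = 3 × 4 = 12. M₁ = 4, y₁ ≡ 1 (mod 3). M₂ = 3, y₂ ≡ 3 (mod 4). y = 1×4×1 + 0×3×3 ≡ 4 (mod 12)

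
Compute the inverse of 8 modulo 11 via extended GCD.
Extended GCD: 8(-4) + 11(3) = 1. So 8^(-1) ≡ -4 ≡ 7 (mod 11). Verify: 8 × 7 = 56 ≡ 1 (mod 11)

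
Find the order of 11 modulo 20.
Powers of 11 mod 20: 11^1≡11, 11^2≡1. So the order of 11 is 2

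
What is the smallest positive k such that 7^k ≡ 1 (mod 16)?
Powers of 7 mod 16: 7^1≡7, 7^2≡1. ord_16(7) = 2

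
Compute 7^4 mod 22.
7^{4} = 2401 ≡ 3 mod 22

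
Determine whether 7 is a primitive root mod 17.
ord_17(7) divides 16. For each prime q|16: 7^{8}≡16, none ≡ 1. So 7 has order 16 and is a primitive root mod 17.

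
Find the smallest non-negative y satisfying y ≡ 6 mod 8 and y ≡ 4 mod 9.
M = 8 × 9 = 72. M₁ = 9, y₁ ≡ 1 mod 8. M₂ = 8, y₂ ≡ 8 mod 9. y = 6×9×1 + 4×8×8 ≡ 22 mod 72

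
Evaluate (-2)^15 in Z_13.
Using Fermat: (-2)^{12} ≡ 1 (mod 13). 15 ≡ 3 (mod 12). So (-2)^{15} ≡ (-2)^{3} ≡ 5 (mod 13)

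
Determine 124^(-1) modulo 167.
Since 167 is prime, by Fermat 124^(-1) ≡ 124^{165} ≡ 66 (mod 167). Verify: 124 × 66 = 8184 ≡ 1 (mod 167)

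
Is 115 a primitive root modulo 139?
ord_139(115) divides 138. For each prime q|138: 115^{69}≡138, 115^{46}≡42, 115^{6}≡77, none ≡ 1. So 115 has order 138 and is a primitive root mod 139.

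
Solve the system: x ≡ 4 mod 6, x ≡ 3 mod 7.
M = 6 × 7 = 42. M₁ = 7, y₁ ≡ 1 mod 6. M₂ = 6, y₂ ≡ 6 mod 7. x = 4×7×1 + 3×6×6 ≡ 10 mod 42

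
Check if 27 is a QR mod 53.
By Euler's criterion: 27^{26} ≡ 52 (mod 53). Since this equals -1 (≡ 52), 27 is not a QR.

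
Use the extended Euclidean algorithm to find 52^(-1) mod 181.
Extended GCD: 52(-87) + 181(25) = 1. So 52^(-1) ≡ -87 ≡ 94 mod 181. Verify: 52 × 94 = 4888 ≡ 1 mod 181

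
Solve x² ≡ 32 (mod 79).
The square roots of 32 mod 79 are 36 and 43. Verify: 36² = 1296 ≡ 32 (mod 79)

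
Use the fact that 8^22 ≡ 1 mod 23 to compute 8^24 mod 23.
By Fermat: 8^{22} ≡ 1 mod 23. So 8^{24} = 8^{22} · 8^{2} ≡ 8^{2} ≡ 18 mod 23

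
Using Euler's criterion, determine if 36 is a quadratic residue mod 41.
By Euler's criterion: 36^{20} ≡ 1 (mod 41). Since this equals 1, 36 is a QR.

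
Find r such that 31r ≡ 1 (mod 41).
Since 41 is prime, by Fermat 31^(-1) ≡ 31^{39} ≡ 4 (mod 41). Verify: 31 × 4 = 124 ≡ 1 (mod 41)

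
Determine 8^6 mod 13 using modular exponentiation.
By repeated squaring (mod 13): 8^{1}≡8, 8^{2}≡12, 8^{4}≡1. Then 8^{6} = 8^{4+2} ≡ 1 × 12 ≡ 12 (mod 13)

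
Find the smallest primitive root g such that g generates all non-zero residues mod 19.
g = 2. Powers: [2, 4, 8, 16, 13, 7, 14, 9, 18, ...] generates all 18 non-zero residues.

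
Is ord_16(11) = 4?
Powers of 11 mod 16: 11^1≡11, 11^2≡9, 11^3≡3, 11^4≡1. First k with 11^k≡1 is k=4. Yes, ord_16(11) = 4.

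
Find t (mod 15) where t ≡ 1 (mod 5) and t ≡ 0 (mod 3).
M = 5 × 3 = 15. M₁ = 3, y₁ ≡ 2 (mod 5). M₂ = 5, y₂ ≡ 2 (mod 3). t = 1×3×2 + 0×5×2 ≡ 6 (mod 15)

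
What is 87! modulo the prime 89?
(88)! = (87)! × (88) ≡ -1 mod 89. So (87)! ≡ -1 × (88)^(-1) ≡ (-1)×(-1) = 1 mod 89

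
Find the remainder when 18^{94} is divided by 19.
By Fermat: 18^{18} ≡ 1 (mod 19). 94 = 5×18 + 4. So 18^{94} ≡ 18^{4} ≡ 1 (mod 19)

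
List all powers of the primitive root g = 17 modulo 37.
17^1, 17^2, ..., 17^{36} mod 37: [17, 30, 29, 12, 19, 27, 15, 33, 6, 28, 32, 26, 35, 3, 14, 16, 13, 36, 20, 7, 8, 25, 18, 10, 22, 4, 31, 9, 5, 11, 2, 34, 23, 21, 24, 1]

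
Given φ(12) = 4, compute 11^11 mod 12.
By Euler: 11^{4} ≡ 1 (mod 12) since gcd(11, 12) = 1. 11 = 2×4 + 3. So 11^{11} ≡ 11^{3} ≡ 11 (mod 12)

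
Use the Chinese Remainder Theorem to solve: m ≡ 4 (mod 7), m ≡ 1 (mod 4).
M = 7 × 4 = 28. M₁ = 4, y₁ ≡ 2 (mod 7). M₂ = 7, y₂ ≡ 3 (mod 4). m = 4×4×2 + 1×7×3 ≡ 25 (mod 28)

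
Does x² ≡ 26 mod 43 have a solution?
By Euler's criterion: 26^{21} ≡ 42 mod 43. Since this equals -1 (≡ 42), 26 is not a QR.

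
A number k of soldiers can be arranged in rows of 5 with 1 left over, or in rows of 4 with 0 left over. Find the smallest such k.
M = 5 × 4 = 20. M₁ = 4, y₁ ≡ 4 (mod 5). M₂ = 5, y₂ ≡ 1 (mod 4). k = 1×4×4 + 0×5×1 ≡ 16 (mod 20)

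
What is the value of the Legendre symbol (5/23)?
(5/23) = 5^{11} mod 23 = -1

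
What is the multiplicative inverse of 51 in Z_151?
Since 151 is prime, by Fermat 51^(-1) ≡ 51^{149} ≡ 77 mod 151. Verify: 51 × 77 = 3927 ≡ 1 mod 151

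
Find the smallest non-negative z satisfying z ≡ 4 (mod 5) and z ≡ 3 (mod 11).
M = 5 × 11 = 55. M₁ = 11, y₁ ≡ 1 (mod 5). M₂ = 5, y₂ ≡ 9 (mod 11). z = 4×11×1 + 3×5×9 ≡ 14 (mod 55)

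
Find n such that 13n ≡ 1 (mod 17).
Since 17 is prime, by Fermat 13^(-1) ≡ 13^{15} ≡ 4 (mod 17). Verify: 13 × 4 = 52 ≡ 1 (mod 17)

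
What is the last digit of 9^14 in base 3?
By repeated squaring mod 3: 9^{1}≡0, 9^{2}≡0, 9^{4}≡0, 9^{8}≡0. Then 9^{14} = 9^{8+4+2} ≡ 0 × 0 × 0 ≡ 0 mod 3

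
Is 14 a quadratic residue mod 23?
By Euler's criterion: 14^{11} ≡ 22 (mod 23). Since this equals -1 (≡ 22), 14 is not a QR.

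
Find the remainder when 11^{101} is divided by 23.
By Fermat: 11^{22} ≡ 1 (mod 23). 101 = 4×22 + 13. So 11^{101} ≡ 11^{13} ≡ 17 (mod 23)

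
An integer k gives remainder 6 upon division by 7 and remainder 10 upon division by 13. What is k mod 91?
M = 7 × 13 = 91. M₁ = 13, y₁ ≡ 6 mod 7. M₂ = 7, y₂ ≡ 2 mod 13. k = 6×13×6 + 10×7×2 ≡ 62 mod 91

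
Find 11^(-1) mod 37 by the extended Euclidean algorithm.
Extended GCD: 11(-10) + 37(3) = 1. So 11^(-1) ≡ -10 ≡ 27 mod 37. Verify: 11 × 27 = 297 ≡ 1 mod 37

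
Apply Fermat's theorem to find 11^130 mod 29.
By Fermat: 11^{28} ≡ 1 mod 29. 130 = 4×28 + 18. So 11^{130} ≡ 11^{18} ≡ 4 mod 29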